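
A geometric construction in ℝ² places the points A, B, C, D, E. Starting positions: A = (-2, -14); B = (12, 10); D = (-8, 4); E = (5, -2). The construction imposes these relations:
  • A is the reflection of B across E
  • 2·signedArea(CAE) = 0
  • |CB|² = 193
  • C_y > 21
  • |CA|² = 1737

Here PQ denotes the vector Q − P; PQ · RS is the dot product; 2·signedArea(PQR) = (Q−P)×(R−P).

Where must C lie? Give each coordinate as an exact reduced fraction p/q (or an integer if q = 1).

1. C_x = 19  [line -12·x + 7·y + 74 = 0 ∩ |CA|² = 1737]
2. C_y = 22  [line -12·x + 7·y + 74 = 0 ∩ |CA|² = 1737]
   → C = (19, 22)

C = (19, 22)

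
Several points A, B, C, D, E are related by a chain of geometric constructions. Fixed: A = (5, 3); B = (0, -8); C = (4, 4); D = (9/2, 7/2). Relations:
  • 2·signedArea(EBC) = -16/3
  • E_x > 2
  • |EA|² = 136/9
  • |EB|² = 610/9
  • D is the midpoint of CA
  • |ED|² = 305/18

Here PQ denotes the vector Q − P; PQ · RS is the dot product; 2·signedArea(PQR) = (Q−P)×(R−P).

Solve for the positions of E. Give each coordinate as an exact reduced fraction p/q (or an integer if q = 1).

E = (3, -1/3)

1. E_x = 3  [line -12·x + 4·y + 112/3 = 0 ∩ |EB|² = 610/9]
2. E_y = -1/3  [line -12·x + 4·y + 112/3 = 0 ∩ |EB|² = 610/9]
   → E = (3, -1/3)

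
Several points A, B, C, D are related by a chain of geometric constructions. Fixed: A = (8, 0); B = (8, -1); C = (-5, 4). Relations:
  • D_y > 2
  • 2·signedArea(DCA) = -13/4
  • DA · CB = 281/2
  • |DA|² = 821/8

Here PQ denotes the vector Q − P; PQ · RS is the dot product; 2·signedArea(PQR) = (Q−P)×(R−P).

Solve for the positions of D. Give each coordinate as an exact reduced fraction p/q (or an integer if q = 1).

D = (-7/4, 11/4)

1. D_x = -7/4  [2·signedArea(DCA) = -13/4 ∩ DA · CB = 281/2]
2. D_y = 11/4  [2·signedArea(DCA) = -13/4 ∩ DA · CB = 281/2]
   → D = (-7/4, 11/4)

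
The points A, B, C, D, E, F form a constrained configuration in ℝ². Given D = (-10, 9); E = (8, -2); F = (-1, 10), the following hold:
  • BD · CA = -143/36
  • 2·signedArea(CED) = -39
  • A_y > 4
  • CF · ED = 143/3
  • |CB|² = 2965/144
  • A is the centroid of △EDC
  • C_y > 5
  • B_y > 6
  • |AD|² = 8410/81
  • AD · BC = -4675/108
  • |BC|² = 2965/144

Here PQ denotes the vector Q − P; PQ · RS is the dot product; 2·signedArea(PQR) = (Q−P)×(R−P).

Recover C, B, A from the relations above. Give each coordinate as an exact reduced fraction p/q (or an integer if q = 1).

1. C_x = -1  [CF · ED = 143/3 ∩ 2·signedArea(CED) = -39]
2. C_y = 17/3  [CF · ED = 143/3 ∩ 2·signedArea(CED) = -39]
   → C = (-1, 17/3)
3. A_x = -1  [A is the centroid of △EDC]
4. A_y = 38/9  [A is the centroid of △EDC]
   → A = (-1, 38/9)
5. B_x = -11/2  [BD · CA = -143/36 ∩ AD · BC = -4675/108]
6. B_y = 25/4  [BD · CA = -143/36 ∩ AD · BC = -4675/108]
   → B = (-11/2, 25/4)

A = (-1, 38/9)
B = (-11/2, 25/4)
C = (-1, 17/3)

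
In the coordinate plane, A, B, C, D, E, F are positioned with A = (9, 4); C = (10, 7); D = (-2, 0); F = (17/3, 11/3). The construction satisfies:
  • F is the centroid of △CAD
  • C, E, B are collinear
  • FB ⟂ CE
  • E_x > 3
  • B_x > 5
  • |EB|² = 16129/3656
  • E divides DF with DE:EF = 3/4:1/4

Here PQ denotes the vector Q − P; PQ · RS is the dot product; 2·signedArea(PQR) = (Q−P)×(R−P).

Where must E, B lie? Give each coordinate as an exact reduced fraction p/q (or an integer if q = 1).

1. E_x = 15/4  [E divides DF with DE:EF = 3/4:1/4]
2. E_y = 11/4  [E divides DF with DE:EF = 3/4:1/4]
   → E = (15/4, 11/4)
3. B_x = 5015/914  [C, E, B are collinear ∩ FB ⟂ CE]
4. B_y = 3593/914  [C, E, B are collinear ∩ FB ⟂ CE]
   → B = (5015/914, 3593/914)

B = (5015/914, 3593/914)
E = (15/4, 11/4)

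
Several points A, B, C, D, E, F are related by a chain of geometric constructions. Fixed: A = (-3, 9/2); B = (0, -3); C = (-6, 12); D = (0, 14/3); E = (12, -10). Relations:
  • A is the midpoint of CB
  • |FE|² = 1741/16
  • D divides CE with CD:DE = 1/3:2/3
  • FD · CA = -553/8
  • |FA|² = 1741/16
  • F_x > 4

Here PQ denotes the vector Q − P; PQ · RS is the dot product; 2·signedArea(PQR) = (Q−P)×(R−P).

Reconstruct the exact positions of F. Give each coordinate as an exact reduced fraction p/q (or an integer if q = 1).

F = (9/2, -11/4)

1. F_x = 9/2  [line -3·x + 15/2·y + 273/8 = 0 ∩ |FA|² = 1741/16]
2. F_y = -11/4  [line -3·x + 15/2·y + 273/8 = 0 ∩ |FA|² = 1741/16]
   → F = (9/2, -11/4)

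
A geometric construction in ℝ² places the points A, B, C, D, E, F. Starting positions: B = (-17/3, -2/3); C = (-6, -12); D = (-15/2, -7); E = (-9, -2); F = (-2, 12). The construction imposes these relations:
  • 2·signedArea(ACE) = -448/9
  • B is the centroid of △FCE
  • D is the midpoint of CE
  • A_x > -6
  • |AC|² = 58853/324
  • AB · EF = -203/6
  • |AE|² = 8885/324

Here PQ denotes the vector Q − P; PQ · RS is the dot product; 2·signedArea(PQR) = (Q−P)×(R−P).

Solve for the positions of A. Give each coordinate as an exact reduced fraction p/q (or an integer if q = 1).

1. A_x = -91/18  [AB · EF = -203/6 ∩ 2·signedArea(ACE) = -448/9]
2. A_y = 13/9  [AB · EF = -203/6 ∩ 2·signedArea(ACE) = -448/9]
   → A = (-91/18, 13/9)

A = (-91/18, 13/9)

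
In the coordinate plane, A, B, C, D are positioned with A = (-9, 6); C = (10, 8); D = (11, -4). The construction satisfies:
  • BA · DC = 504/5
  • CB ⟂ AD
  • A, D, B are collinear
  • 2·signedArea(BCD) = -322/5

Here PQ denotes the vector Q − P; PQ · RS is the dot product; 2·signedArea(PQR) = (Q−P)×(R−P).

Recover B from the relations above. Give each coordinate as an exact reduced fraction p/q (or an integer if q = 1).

1. B_x = 27/5  [A, D, B are collinear ∩ CB ⟂ AD]
2. B_y = -6/5  [A, D, B are collinear ∩ CB ⟂ AD]
   → B = (27/5, -6/5)

B = (27/5, -6/5)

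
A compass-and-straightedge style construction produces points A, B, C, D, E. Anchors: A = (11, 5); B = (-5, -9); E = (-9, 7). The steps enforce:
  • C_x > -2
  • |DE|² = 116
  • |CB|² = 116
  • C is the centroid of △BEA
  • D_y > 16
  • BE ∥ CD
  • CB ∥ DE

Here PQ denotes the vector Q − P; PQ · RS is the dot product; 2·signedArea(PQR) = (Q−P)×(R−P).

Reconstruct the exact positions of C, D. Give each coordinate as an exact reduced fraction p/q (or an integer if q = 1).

C = (-1, 1)
D = (-5, 17)

1. C_x = -1  [C is the centroid of △BEA]
2. C_y = 1  [C is the centroid of △BEA]
   → C = (-1, 1)
3. D_x = -5  [CB ∥ DE ∩ BE ∥ CD]
4. D_y = 17  [CB ∥ DE ∩ BE ∥ CD]
   → D = (-5, 17)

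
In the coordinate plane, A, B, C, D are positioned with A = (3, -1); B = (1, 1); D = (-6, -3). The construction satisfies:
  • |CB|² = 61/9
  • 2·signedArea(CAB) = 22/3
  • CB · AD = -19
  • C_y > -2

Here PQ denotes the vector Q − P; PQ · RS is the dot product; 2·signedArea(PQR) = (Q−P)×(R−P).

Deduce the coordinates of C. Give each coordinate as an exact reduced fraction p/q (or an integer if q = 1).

C = (-2/3, -1)

1. C_x = -2/3  [2·signedArea(CAB) = 22/3 ∩ CB · AD = -19]
2. C_y = -1  [2·signedArea(CAB) = 22/3 ∩ CB · AD = -19]
   → C = (-2/3, -1)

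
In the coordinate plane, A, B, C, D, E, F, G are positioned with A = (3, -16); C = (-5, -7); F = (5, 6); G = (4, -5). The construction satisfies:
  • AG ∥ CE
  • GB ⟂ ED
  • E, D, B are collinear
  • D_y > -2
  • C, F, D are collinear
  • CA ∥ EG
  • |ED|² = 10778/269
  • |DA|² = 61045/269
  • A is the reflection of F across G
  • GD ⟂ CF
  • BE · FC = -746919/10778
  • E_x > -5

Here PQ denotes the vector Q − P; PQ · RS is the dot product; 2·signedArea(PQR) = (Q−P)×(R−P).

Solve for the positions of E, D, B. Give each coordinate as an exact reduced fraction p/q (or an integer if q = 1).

B = (6389489/2899282, -17694209/2899282)
D = (-185/269, -375/269)
E = (-4, 4)

1. E_x = -4  [CA ∥ EG ∩ AG ∥ CE]
2. E_y = 4  [CA ∥ EG ∩ AG ∥ CE]
   → E = (-4, 4)
3. D_x = -185/269  [C, F, D are collinear ∩ GD ⟂ CF]
4. D_y = -375/269  [C, F, D are collinear ∩ GD ⟂ CF]
   → D = (-185/269, -375/269)
5. B_x = 6389489/2899282  [E, D, B are collinear ∩ GB ⟂ ED]
6. B_y = -17694209/2899282  [E, D, B are collinear ∩ GB ⟂ ED]
   → B = (6389489/2899282, -17694209/2899282)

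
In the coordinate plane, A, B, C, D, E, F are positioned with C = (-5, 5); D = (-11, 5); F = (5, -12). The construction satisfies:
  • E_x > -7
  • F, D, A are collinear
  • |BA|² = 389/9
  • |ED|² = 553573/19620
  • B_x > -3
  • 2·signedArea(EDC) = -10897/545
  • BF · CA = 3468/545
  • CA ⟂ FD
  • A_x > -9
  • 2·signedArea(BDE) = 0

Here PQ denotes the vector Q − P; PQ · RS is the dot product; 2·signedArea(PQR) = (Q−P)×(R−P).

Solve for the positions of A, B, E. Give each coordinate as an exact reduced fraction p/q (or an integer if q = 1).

1. A_x = -4459/545  [F, D, A are collinear ∩ CA ⟂ FD]
2. A_y = 1093/545  [F, D, A are collinear ∩ CA ⟂ FD]
   → A = (-4459/545, 1093/545)
3. B_x = -4459/1635  [line 1734/545·x + 1632/545·y + 7446/545 = 0 ∩ |BA|² = 389/9]
4. B_y = -2722/1635  [line 1734/545·x + 1632/545·y + 7446/545 = 0 ∩ |BA|² = 389/9]
   → B = (-4459/1635, -2722/1635)
5. E_x = -11222/1635  [2·signedArea(BDE) = 0 ∩ 2·signedArea(EDC) = -10897/545]
6. E_y = 5453/3270  [2·signedArea(BDE) = 0 ∩ 2·signedArea(EDC) = -10897/545]
   → E = (-11222/1635, 5453/3270)

A = (-4459/545, 1093/545)
B = (-4459/1635, -2722/1635)
E = (-11222/1635, 5453/3270)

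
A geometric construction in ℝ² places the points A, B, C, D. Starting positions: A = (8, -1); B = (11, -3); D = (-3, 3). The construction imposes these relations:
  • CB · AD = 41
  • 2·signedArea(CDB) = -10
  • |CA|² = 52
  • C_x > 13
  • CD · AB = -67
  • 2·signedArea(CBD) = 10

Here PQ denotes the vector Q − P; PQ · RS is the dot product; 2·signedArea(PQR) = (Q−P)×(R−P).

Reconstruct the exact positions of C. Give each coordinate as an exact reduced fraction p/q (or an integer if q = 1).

C = (14, -5)

1. C_x = 14  [CD · AB = -67 ∩ 2·signedArea(CBD) = 10]
2. C_y = -5  [CD · AB = -67 ∩ 2·signedArea(CBD) = 10]
   → C = (14, -5)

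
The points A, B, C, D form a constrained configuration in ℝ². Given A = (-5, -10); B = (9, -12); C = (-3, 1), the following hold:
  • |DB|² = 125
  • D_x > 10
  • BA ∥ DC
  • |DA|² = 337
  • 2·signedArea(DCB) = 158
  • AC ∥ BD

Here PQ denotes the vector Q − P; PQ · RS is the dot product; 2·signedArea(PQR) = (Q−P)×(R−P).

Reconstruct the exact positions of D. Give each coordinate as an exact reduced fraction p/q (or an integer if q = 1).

D = (11, -1)

1. D_x = 11  [BA ∥ DC ∩ AC ∥ BD]
2. D_y = -1  [BA ∥ DC ∩ AC ∥ BD]
   → D = (11, -1)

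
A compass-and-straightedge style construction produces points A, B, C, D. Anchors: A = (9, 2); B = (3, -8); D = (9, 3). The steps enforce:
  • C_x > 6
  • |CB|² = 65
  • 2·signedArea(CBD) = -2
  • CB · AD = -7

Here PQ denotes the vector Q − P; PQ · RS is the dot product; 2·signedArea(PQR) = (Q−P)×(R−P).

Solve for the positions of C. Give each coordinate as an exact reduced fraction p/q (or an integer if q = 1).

C = (7, -1)

1. C_x = 7  [2·signedArea(CBD) = -2 ∩ CB · AD = -7]
2. C_y = -1  [2·signedArea(CBD) = -2 ∩ CB · AD = -7]
   → C = (7, -1)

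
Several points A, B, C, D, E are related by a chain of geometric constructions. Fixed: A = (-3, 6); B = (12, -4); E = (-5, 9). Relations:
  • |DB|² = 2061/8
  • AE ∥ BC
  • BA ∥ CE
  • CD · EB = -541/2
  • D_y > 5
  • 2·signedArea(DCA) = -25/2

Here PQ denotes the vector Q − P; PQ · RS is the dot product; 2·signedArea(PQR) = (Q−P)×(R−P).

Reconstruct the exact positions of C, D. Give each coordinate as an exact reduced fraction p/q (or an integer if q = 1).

1. C_x = 10  [BA ∥ CE ∩ AE ∥ BC]
2. C_y = -1  [BA ∥ CE ∩ AE ∥ BC]
   → C = (10, -1)
3. D_x = -3/4  [2·signedArea(DCA) = -25/2 ∩ CD · EB = -541/2]
4. D_y = 23/4  [2·signedArea(DCA) = -25/2 ∩ CD · EB = -541/2]
   → D = (-3/4, 23/4)

C = (10, -1)
D = (-3/4, 23/4)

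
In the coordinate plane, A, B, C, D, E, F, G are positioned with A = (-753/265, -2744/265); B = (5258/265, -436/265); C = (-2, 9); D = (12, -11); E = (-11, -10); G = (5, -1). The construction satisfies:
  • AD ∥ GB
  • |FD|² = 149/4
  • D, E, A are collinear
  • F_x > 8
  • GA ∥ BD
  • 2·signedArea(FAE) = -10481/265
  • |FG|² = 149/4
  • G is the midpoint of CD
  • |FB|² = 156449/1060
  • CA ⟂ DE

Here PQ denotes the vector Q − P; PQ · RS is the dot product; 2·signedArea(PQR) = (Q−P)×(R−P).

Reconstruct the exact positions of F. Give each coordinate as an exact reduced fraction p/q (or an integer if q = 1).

F = (17/2, -6)

1. F_x = 17/2  [line -94/265·x + -2162/265·y + -12173/265 = 0 ∩ |FG|² = 149/4]
2. F_y = -6  [line -94/265·x + -2162/265·y + -12173/265 = 0 ∩ |FG|² = 149/4]
   → F = (17/2, -6)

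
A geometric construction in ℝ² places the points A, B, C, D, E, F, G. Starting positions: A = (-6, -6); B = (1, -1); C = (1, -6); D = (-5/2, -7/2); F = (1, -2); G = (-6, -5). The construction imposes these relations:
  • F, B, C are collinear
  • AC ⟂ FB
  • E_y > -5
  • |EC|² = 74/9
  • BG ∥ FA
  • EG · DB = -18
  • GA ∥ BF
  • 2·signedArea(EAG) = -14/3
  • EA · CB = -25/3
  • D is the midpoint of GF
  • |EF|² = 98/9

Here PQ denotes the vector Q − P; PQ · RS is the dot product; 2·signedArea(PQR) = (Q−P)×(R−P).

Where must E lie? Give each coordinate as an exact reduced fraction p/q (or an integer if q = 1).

1. E_x = -4/3  [EA · CB = -25/3 ∩ 2·signedArea(EAG) = -14/3]
2. E_y = -13/3  [EA · CB = -25/3 ∩ 2·signedArea(EAG) = -14/3]
   → E = (-4/3, -13/3)

E = (-4/3, -13/3)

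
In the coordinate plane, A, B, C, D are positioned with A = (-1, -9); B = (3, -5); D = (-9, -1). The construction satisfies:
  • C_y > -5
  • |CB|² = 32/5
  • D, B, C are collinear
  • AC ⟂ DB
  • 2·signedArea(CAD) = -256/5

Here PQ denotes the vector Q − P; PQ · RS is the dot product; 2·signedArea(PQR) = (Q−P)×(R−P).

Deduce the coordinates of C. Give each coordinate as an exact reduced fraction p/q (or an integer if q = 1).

1. C_x = 3/5  [D, B, C are collinear ∩ AC ⟂ DB]
2. C_y = -21/5  [D, B, C are collinear ∩ AC ⟂ DB]
   → C = (3/5, -21/5)

C = (3/5, -21/5)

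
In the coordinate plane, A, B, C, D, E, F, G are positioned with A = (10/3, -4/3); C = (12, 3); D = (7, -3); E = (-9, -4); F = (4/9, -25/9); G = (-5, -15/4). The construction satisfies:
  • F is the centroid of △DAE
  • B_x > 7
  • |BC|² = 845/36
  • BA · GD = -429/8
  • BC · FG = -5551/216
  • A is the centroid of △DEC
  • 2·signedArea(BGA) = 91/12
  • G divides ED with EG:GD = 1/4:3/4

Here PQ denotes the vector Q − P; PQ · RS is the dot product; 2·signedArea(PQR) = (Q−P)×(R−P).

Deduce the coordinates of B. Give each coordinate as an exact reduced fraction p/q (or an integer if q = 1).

1. B_x = 23/3  [2·signedArea(BGA) = 91/12 ∩ BA · GD = -429/8]
2. B_y = 5/6  [2·signedArea(BGA) = 91/12 ∩ BA · GD = -429/8]
   → B = (23/3, 5/6)

B = (23/3, 5/6)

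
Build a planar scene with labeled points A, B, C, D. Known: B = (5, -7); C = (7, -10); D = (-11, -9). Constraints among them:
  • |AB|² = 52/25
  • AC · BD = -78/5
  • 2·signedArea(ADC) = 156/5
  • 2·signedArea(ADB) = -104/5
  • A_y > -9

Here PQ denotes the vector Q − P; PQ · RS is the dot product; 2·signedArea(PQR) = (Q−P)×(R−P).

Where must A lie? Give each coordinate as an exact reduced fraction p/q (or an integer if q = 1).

1. A_x = 29/5  [2·signedArea(ADB) = -104/5 ∩ AC · BD = -78/5]
2. A_y = -41/5  [2·signedArea(ADB) = -104/5 ∩ AC · BD = -78/5]
   → A = (29/5, -41/5)

A = (29/5, -41/5)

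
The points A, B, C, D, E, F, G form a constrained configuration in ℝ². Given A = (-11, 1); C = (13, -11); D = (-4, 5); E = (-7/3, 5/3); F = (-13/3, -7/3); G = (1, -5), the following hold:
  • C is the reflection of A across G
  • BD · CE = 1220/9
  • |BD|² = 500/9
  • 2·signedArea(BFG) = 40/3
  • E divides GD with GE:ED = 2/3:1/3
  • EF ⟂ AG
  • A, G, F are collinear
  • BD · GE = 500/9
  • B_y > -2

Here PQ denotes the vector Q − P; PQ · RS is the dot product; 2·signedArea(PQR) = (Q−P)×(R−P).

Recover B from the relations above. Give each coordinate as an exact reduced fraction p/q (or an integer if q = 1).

B = (-2/3, -5/3)

1. B_x = -2/3  [BD · CE = 1220/9 ∩ BD · GE = 500/9]
2. B_y = -5/3  [BD · CE = 1220/9 ∩ BD · GE = 500/9]
   → B = (-2/3, -5/3)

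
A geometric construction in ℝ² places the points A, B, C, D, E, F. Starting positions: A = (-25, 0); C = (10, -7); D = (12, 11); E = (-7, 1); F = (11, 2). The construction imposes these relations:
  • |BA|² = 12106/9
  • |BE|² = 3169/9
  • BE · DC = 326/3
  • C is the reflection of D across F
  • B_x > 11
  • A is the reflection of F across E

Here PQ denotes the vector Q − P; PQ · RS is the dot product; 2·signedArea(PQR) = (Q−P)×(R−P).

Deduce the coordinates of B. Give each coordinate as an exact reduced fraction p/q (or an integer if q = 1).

1. B_x = 34/3  [line 2·x + 18·y + -338/3 = 0 ∩ |BE|² = 3169/9]
2. B_y = 5  [line 2·x + 18·y + -338/3 = 0 ∩ |BE|² = 3169/9]
   → B = (34/3, 5)

B = (34/3, 5)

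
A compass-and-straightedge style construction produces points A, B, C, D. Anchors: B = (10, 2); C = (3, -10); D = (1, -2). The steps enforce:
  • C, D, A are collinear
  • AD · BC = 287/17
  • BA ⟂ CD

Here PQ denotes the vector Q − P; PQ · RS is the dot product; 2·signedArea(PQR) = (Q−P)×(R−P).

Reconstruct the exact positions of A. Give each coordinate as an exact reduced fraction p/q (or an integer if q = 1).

A = (10/17, -6/17)

1. A_x = 10/17  [C, D, A are collinear ∩ BA ⟂ CD]
2. A_y = -6/17  [C, D, A are collinear ∩ BA ⟂ CD]
   → A = (10/17, -6/17)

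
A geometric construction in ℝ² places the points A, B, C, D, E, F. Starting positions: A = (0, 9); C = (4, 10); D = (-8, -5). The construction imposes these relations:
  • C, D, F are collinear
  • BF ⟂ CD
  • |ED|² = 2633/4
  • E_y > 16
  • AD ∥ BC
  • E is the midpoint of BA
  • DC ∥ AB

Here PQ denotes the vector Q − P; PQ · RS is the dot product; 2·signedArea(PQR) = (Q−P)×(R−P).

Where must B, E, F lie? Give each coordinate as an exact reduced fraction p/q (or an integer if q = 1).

1. B_x = 12  [AD ∥ BC ∩ DC ∥ AB]
2. B_y = 24  [AD ∥ BC ∩ DC ∥ AB]
   → B = (12, 24)
3. E_x = 6  [E is the midpoint of BA]
4. E_y = 33/2  [E is the midpoint of BA]
   → E = (6, 33/2)
5. F_x = 572/41  [C, D, F are collinear ∩ BF ⟂ CD]
6. F_y = 920/41  [C, D, F are collinear ∩ BF ⟂ CD]
   → F = (572/41, 920/41)

B = (12, 24)
E = (6, 33/2)
F = (572/41, 920/41)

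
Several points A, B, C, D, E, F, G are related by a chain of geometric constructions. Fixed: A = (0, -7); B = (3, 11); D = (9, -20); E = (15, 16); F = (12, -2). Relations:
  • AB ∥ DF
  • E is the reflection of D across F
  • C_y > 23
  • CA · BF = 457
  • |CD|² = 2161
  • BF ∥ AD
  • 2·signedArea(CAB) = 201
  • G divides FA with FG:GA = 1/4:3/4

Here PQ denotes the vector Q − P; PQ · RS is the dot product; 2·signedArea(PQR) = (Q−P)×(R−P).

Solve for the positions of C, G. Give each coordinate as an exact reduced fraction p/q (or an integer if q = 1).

C = (-6, 24)
G = (9, -13/4)

1. C_x = -6  [2·signedArea(CAB) = 201 ∩ CA · BF = 457]
2. C_y = 24  [2·signedArea(CAB) = 201 ∩ CA · BF = 457]
   → C = (-6, 24)
3. G_x = 9  [G divides FA with FG:GA = 1/4:3/4]
4. G_y = -13/4  [G divides FA with FG:GA = 1/4:3/4]
   → G = (9, -13/4)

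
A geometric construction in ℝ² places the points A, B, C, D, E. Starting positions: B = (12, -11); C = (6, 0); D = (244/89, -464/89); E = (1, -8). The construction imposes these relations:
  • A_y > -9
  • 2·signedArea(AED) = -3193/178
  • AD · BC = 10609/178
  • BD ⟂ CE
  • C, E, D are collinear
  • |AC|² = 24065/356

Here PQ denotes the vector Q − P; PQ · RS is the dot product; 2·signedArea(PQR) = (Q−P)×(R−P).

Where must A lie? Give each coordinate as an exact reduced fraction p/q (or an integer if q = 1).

A = (656/89, -1443/178)

1. A_x = 656/89  [2·signedArea(AED) = -3193/178 ∩ AD · BC = 10609/178]
2. A_y = -1443/178  [2·signedArea(AED) = -3193/178 ∩ AD · BC = 10609/178]
   → A = (656/89, -1443/178)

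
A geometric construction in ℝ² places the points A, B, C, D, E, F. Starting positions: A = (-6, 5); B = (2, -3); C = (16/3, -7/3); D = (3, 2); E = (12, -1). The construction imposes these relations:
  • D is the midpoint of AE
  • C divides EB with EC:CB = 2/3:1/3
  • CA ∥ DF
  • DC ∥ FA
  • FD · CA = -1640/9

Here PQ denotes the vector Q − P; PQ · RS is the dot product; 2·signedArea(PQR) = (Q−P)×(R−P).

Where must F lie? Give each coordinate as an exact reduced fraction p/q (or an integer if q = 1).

1. F_x = -25/3  [DC ∥ FA ∩ CA ∥ DF]
2. F_y = 28/3  [DC ∥ FA ∩ CA ∥ DF]
   → F = (-25/3, 28/3)

F = (-25/3, 28/3)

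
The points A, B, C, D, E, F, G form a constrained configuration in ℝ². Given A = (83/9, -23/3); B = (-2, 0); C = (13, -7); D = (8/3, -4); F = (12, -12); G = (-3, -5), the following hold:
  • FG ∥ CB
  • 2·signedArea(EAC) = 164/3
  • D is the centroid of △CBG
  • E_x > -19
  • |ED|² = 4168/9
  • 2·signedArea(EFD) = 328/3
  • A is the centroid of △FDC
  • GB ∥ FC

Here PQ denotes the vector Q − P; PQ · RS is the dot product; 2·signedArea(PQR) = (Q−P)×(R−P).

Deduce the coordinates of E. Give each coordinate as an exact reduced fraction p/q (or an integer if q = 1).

1. E_x = -18  [2·signedArea(EAC) = 164/3 ∩ 2·signedArea(EFD) = 328/3]
2. E_y = 2  [2·signedArea(EAC) = 164/3 ∩ 2·signedArea(EFD) = 328/3]
   → E = (-18, 2)

E = (-18, 2)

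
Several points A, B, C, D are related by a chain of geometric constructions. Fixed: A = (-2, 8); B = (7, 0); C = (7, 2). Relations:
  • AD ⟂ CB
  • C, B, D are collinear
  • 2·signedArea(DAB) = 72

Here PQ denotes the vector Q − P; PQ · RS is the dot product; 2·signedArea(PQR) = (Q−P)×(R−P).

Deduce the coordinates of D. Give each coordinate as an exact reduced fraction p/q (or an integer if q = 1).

1. D_x = 7  [C, B, D are collinear ∩ AD ⟂ CB]
2. D_y = 8  [C, B, D are collinear ∩ AD ⟂ CB]
   → D = (7, 8)

D = (7, 8)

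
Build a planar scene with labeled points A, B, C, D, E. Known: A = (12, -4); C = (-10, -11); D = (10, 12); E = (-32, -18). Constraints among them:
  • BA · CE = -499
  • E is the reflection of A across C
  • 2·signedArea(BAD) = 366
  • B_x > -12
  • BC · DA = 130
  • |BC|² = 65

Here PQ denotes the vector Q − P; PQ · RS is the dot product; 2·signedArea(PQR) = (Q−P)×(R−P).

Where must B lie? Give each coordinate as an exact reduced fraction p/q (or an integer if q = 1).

B = (-11, -3)

1. B_x = -11  [2·signedArea(BAD) = 366 ∩ BA · CE = -499]
2. B_y = -3  [2·signedArea(BAD) = 366 ∩ BA · CE = -499]
   → B = (-11, -3)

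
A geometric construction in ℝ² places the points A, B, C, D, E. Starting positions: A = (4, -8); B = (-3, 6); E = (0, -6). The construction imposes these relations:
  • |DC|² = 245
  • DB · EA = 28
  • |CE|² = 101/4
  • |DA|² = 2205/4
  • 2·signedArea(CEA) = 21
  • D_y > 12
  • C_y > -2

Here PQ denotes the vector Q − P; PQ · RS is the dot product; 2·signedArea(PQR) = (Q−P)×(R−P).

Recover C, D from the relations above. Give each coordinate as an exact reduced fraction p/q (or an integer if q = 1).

C = (1/2, -1)
D = (-13/2, 13)

1. C_x = 1/2  [line 2·x + 4·y + 3 = 0 ∩ |CE|² = 101/4]
2. C_y = -1  [line 2·x + 4·y + 3 = 0 ∩ |CE|² = 101/4]
   → C = (1/2, -1)
3. D_x = -13/2  [line -4·x + 2·y + -52 = 0 ∩ |DA|² = 2205/4]
4. D_y = 13  [line -4·x + 2·y + -52 = 0 ∩ |DA|² = 2205/4]
   → D = (-13/2, 13)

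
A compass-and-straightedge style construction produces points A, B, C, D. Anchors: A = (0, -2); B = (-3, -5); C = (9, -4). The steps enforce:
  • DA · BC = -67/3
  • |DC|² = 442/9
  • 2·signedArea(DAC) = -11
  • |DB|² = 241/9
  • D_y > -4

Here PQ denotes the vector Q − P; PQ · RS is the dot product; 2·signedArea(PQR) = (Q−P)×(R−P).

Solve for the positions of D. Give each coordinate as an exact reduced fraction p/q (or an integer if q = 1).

D = (2, -11/3)

1. D_x = 2  [2·signedArea(DAC) = -11 ∩ DA · BC = -67/3]
2. D_y = -11/3  [2·signedArea(DAC) = -11 ∩ DA · BC = -67/3]
   → D = (2, -11/3)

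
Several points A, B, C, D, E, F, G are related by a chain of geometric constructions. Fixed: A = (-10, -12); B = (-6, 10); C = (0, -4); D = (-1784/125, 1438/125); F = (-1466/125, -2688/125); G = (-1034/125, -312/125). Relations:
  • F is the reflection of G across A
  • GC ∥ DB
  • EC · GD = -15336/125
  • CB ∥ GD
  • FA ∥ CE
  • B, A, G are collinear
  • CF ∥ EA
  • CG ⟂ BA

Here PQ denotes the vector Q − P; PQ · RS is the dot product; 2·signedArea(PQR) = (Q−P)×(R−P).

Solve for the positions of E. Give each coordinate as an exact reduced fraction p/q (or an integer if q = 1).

E = (216/125, 688/125)

1. E_x = 216/125  [CF ∥ EA ∩ FA ∥ CE]
2. E_y = 688/125  [CF ∥ EA ∩ FA ∥ CE]
   → E = (216/125, 688/125)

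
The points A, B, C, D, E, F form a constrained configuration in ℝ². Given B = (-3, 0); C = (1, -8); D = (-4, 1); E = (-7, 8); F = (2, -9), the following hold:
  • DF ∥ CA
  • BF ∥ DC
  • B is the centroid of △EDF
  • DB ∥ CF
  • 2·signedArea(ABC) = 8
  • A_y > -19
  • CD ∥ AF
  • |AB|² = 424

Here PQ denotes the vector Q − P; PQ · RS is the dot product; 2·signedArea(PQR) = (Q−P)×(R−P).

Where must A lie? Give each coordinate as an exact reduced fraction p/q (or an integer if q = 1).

1. A_x = 7  [CD ∥ AF ∩ DF ∥ CA]
2. A_y = -18  [CD ∥ AF ∩ DF ∥ CA]
   → A = (7, -18)

A = (7, -18)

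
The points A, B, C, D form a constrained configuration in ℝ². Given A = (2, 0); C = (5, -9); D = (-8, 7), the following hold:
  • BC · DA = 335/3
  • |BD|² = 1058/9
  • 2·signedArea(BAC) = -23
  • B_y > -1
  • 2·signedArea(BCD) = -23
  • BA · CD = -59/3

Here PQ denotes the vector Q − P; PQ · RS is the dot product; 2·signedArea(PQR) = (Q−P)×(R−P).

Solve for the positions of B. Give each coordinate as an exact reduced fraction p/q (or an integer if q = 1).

B = (-1/3, -2/3)

1. B_x = -1/3  [2·signedArea(BAC) = -23 ∩ 2·signedArea(BCD) = -23]
2. B_y = -2/3  [2·signedArea(BAC) = -23 ∩ 2·signedArea(BCD) = -23]
   → B = (-1/3, -2/3)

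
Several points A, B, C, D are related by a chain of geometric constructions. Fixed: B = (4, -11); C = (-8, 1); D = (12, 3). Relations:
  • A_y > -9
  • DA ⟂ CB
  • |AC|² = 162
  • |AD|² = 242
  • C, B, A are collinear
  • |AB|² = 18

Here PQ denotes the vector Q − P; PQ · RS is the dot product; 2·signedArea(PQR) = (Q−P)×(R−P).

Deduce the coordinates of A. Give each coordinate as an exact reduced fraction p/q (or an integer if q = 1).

A = (1, -8)

1. A_x = 1  [C, B, A are collinear ∩ DA ⟂ CB]
2. A_y = -8  [C, B, A are collinear ∩ DA ⟂ CB]
   → A = (1, -8)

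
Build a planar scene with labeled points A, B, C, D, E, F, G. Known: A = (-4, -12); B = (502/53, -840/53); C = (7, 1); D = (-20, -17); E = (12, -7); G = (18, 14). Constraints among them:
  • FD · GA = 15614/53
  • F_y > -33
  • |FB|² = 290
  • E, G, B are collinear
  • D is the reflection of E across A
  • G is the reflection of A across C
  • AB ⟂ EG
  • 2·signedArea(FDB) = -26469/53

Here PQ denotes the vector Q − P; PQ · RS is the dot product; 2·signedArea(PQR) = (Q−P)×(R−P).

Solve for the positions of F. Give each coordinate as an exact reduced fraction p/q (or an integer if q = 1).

1. F_x = 633/53  [2·signedArea(FDB) = -26469/53 ∩ FD · GA = 15614/53]
2. F_y = -1733/53  [2·signedArea(FDB) = -26469/53 ∩ FD · GA = 15614/53]
   → F = (633/53, -1733/53)

F = (633/53, -1733/53)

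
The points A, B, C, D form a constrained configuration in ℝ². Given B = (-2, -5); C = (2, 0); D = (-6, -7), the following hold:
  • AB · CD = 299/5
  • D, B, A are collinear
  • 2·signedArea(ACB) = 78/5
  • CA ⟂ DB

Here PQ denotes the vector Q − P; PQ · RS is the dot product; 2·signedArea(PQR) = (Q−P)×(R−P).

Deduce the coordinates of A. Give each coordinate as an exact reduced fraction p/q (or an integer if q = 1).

A = (16/5, -12/5)

1. A_x = 16/5  [D, B, A are collinear ∩ CA ⟂ DB]
2. A_y = -12/5  [D, B, A are collinear ∩ CA ⟂ DB]
   → A = (16/5, -12/5)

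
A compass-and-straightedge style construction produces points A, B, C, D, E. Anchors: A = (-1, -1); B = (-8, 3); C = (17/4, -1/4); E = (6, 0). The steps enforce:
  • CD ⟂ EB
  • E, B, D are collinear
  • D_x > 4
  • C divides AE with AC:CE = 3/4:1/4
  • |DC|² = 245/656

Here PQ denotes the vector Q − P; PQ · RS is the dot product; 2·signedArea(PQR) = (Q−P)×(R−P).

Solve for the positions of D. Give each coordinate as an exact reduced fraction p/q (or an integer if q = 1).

1. D_x = 359/82  [E, B, D are collinear ∩ CD ⟂ EB]
2. D_y = 57/164  [E, B, D are collinear ∩ CD ⟂ EB]
   → D = (359/82, 57/164)

D = (359/82, 57/164)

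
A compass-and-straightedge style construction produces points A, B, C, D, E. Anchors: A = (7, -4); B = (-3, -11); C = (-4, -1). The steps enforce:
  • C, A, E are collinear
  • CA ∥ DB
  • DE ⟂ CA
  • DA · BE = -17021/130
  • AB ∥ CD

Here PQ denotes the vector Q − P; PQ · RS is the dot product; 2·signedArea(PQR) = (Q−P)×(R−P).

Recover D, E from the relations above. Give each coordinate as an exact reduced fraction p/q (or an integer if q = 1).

1. D_x = -14  [CA ∥ DB ∩ AB ∥ CD]
2. D_y = -8  [CA ∥ DB ∩ AB ∥ CD]
   → D = (-14, -8)
3. E_x = -1499/130  [C, A, E are collinear ∩ DE ⟂ CA]
4. E_y = 137/130  [C, A, E are collinear ∩ DE ⟂ CA]
   → E = (-1499/130, 137/130)

D = (-14, -8)
E = (-1499/130, 137/130)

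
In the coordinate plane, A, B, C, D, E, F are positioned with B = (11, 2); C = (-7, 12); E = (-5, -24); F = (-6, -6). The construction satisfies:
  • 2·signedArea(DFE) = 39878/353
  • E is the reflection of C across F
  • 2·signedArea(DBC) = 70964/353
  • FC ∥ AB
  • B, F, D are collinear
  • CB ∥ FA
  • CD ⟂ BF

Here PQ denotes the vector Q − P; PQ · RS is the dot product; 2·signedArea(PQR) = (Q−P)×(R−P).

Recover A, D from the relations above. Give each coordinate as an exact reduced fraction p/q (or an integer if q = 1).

1. A_x = 12  [FC ∥ AB ∩ CB ∥ FA]
2. A_y = -16  [FC ∥ AB ∩ CB ∥ FA]
   → A = (12, -16)
3. D_x = 41/353  [B, F, D are collinear ∩ CD ⟂ BF]
4. D_y = -1102/353  [B, F, D are collinear ∩ CD ⟂ BF]
   → D = (41/353, -1102/353)

A = (12, -16)
D = (41/353, -1102/353)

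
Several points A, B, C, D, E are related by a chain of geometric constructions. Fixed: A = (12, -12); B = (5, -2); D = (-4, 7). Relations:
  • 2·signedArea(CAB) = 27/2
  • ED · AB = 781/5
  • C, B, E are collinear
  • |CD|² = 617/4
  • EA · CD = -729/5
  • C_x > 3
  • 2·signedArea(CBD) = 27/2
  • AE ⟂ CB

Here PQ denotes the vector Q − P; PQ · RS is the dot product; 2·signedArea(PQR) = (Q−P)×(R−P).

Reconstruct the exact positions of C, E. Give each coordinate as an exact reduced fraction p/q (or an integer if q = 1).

1. C_x = 4  [2·signedArea(CBD) = 27/2 ∩ 2·signedArea(CAB) = 27/2]
2. C_y = -5/2  [2·signedArea(CBD) = 27/2 ∩ 2·signedArea(CAB) = 27/2]
   → C = (4, -5/2)
3. E_x = 33/5  [C, B, E are collinear ∩ AE ⟂ CB]
4. E_y = -6/5  [C, B, E are collinear ∩ AE ⟂ CB]
   → E = (33/5, -6/5)

C = (4, -5/2)
E = (33/5, -6/5)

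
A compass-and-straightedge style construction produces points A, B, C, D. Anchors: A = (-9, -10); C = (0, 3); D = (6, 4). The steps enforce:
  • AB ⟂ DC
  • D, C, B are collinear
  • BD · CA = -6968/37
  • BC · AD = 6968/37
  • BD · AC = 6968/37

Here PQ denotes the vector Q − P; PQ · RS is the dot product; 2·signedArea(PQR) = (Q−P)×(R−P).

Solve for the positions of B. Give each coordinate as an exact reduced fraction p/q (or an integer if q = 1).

1. B_x = -402/37  [D, C, B are collinear ∩ AB ⟂ DC]
2. B_y = 44/37  [D, C, B are collinear ∩ AB ⟂ DC]
   → B = (-402/37, 44/37)

B = (-402/37, 44/37)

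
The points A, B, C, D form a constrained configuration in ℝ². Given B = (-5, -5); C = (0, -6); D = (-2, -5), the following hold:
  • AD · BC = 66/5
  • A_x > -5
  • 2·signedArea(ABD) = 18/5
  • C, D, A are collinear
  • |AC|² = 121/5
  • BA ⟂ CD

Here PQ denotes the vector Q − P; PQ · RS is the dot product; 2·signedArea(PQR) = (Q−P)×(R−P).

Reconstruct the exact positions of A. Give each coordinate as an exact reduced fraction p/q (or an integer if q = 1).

1. A_x = -22/5  [C, D, A are collinear ∩ BA ⟂ CD]
2. A_y = -19/5  [C, D, A are collinear ∩ BA ⟂ CD]
   → A = (-22/5, -19/5)

A = (-22/5, -19/5)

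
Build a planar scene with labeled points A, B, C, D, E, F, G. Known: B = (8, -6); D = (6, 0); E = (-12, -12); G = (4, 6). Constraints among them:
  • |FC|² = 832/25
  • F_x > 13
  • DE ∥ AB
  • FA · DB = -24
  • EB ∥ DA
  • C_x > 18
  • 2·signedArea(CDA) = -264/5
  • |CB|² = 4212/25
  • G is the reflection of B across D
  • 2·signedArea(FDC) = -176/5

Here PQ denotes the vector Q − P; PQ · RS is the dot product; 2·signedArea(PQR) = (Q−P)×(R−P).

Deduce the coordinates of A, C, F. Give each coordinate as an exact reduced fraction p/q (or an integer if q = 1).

A = (26, 6)
C = (94/5, 6/5)
F = (14, -2)

1. A_x = 26  [DE ∥ AB ∩ EB ∥ DA]
2. A_y = 6  [DE ∥ AB ∩ EB ∥ DA]
   → A = (26, 6)
3. C_x = 94/5  [line -6·x + 20·y + 444/5 = 0 ∩ |CB|² = 4212/25]
4. C_y = 6/5  [line -6·x + 20·y + 444/5 = 0 ∩ |CB|² = 4212/25]
   → C = (94/5, 6/5)
5. F_x = 14  [2·signedArea(FDC) = -176/5 ∩ FA · DB = -24]
6. F_y = -2  [2·signedArea(FDC) = -176/5 ∩ FA · DB = -24]
   → F = (14, -2)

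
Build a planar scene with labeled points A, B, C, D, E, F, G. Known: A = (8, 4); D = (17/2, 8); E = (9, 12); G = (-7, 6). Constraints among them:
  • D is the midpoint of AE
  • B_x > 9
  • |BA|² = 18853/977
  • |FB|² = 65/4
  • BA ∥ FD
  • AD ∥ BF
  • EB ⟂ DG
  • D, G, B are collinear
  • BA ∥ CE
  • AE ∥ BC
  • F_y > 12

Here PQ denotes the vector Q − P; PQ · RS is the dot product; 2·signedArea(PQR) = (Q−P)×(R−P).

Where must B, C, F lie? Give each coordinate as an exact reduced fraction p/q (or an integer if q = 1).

B = (9281/977, 7942/977)
C = (10258/977, 15758/977)
F = (19539/1954, 11850/977)

1. B_x = 9281/977  [D, G, B are collinear ∩ EB ⟂ DG]
2. B_y = 7942/977  [D, G, B are collinear ∩ EB ⟂ DG]
   → B = (9281/977, 7942/977)
3. C_x = 10258/977  [BA ∥ CE ∩ AE ∥ BC]
4. C_y = 15758/977  [BA ∥ CE ∩ AE ∥ BC]
   → C = (10258/977, 15758/977)
5. F_x = 19539/1954  [BA ∥ FD ∩ AD ∥ BF]
6. F_y = 11850/977  [BA ∥ FD ∩ AD ∥ BF]
   → F = (19539/1954, 11850/977)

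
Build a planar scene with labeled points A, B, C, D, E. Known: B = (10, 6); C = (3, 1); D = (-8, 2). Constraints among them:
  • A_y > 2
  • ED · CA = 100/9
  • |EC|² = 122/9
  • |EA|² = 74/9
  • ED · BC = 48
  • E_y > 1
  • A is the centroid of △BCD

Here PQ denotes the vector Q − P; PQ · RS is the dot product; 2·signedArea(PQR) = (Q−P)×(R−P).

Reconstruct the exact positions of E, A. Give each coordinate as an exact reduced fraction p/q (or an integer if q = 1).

A = (5/3, 3)
E = (-2/3, 4/3)

1. E_x = -2/3  [line 7·x + 5·y + -2 = 0 ∩ |EC|² = 122/9]
2. E_y = 4/3  [line 7·x + 5·y + -2 = 0 ∩ |EC|² = 122/9]
   → E = (-2/3, 4/3)
3. A_x = 5/3  [ED · CA = 100/9 ∩ A is the centroid of △BCD]
4. A_y = 3  [ED · CA = 100/9 ∩ A is the centroid of △BCD]
   → A = (5/3, 3)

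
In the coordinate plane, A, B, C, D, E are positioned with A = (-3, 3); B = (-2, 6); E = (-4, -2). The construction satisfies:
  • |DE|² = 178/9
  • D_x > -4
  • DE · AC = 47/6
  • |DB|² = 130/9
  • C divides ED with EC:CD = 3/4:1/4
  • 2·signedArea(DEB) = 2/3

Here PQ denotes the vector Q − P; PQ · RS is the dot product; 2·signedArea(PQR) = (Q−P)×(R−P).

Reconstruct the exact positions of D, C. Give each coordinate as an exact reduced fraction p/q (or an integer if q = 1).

C = (-13/4, 5/4)
D = (-3, 7/3)

1. D_x = -3  [line -8·x + 2·y + -86/3 = 0 ∩ |DE|² = 178/9]
2. D_y = 7/3  [line -8·x + 2·y + -86/3 = 0 ∩ |DE|² = 178/9]
   → D = (-3, 7/3)
3. C_x = -13/4  [C divides ED with EC:CD = 3/4:1/4]
4. C_y = 5/4  [C divides ED with EC:CD = 3/4:1/4]
   → C = (-13/4, 5/4)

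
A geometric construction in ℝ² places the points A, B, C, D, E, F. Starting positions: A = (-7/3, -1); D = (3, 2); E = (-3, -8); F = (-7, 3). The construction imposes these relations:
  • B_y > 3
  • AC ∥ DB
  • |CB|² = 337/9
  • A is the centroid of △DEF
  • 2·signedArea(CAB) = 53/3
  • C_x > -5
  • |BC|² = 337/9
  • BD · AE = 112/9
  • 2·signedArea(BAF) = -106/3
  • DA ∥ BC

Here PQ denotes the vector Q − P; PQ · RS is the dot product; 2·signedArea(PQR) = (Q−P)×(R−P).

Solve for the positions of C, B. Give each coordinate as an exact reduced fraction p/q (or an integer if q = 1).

1. B_x = 2/3  [BD · AE = 112/9 ∩ 2·signedArea(BAF) = -106/3]
2. B_y = 4  [BD · AE = 112/9 ∩ 2·signedArea(BAF) = -106/3]
   → B = (2/3, 4)
3. C_x = -14/3  [2·signedArea(CAB) = 53/3 ∩ DA ∥ BC]
4. C_y = 1  [2·signedArea(CAB) = 53/3 ∩ DA ∥ BC]
   → C = (-14/3, 1)

B = (2/3, 4)
C = (-14/3, 1)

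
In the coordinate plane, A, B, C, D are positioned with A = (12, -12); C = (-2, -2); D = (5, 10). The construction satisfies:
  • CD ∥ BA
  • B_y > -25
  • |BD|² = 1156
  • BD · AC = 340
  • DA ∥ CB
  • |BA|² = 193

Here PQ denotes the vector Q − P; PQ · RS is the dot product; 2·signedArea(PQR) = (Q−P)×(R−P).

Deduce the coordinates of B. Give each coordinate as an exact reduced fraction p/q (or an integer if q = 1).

1. B_x = 5  [CD ∥ BA ∩ DA ∥ CB]
2. B_y = -24  [CD ∥ BA ∩ DA ∥ CB]
   → B = (5, -24)

B = (5, -24)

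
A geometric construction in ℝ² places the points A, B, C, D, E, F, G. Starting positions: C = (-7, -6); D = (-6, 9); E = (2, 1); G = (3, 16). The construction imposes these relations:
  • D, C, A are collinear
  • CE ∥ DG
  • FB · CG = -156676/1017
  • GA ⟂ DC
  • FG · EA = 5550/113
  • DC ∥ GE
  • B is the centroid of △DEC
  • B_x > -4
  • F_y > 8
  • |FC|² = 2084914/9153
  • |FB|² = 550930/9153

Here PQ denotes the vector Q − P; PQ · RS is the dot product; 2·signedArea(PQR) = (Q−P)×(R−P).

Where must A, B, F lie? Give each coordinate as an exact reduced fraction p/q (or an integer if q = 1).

1. A_x = -621/113  [D, C, A are collinear ∩ GA ⟂ DC]
2. A_y = 1872/113  [D, C, A are collinear ∩ GA ⟂ DC]
   → A = (-621/113, 1872/113)
3. B_x = -11/3  [B is the centroid of △DEC]
4. B_y = 4/3  [B is the centroid of △DEC]
   → B = (-11/3, 4/3)
5. F_x = -5140/1017  [FG · EA = 5550/113 ∩ FB · CG = -156676/1017]
6. F_y = 9119/1017  [FG · EA = 5550/113 ∩ FB · CG = -156676/1017]
   → F = (-5140/1017, 9119/1017)

A = (-621/113, 1872/113)
B = (-11/3, 4/3)
F = (-5140/1017, 9119/1017)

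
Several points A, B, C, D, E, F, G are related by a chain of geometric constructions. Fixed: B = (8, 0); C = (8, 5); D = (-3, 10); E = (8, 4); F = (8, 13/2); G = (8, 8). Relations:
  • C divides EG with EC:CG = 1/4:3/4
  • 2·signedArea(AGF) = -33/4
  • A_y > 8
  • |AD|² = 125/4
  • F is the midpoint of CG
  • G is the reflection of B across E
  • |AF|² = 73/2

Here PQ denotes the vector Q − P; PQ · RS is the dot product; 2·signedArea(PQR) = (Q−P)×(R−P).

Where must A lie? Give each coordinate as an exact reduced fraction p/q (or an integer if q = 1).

1. A_x = 5/2  [2·signedArea(AGF) = -33/4]
2. A_y = 9  [|AF|² = 73/2]
   → A = (5/2, 9)

A = (5/2, 9)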